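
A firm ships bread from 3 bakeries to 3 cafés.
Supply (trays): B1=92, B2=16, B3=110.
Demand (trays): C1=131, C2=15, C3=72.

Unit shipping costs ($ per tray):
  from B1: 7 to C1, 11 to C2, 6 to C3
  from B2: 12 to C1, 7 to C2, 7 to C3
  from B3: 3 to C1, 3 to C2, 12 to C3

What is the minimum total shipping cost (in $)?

Optimal allocation:
  B1 to C1: 21 × $7 = $147
  B1 to C3: 71 × $6 = $426
  B2 to C2: 15 × $7 = $105
  B2 to C3: 1 × $7 = $7
  B3 to C1: 110 × $3 = $330
Total = 147 + 426 + 105 + 7 + 330 = $1015.

1015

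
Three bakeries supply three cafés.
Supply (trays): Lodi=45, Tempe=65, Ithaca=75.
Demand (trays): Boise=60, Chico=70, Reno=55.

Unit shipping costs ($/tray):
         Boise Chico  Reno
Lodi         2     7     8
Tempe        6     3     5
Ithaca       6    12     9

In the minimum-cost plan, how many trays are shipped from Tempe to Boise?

The minimum-cost plan:
  Lodi to Boise: 40 × $2 = $80
  Lodi to Chico: 5 × $7 = $35
  Tempe to Chico: 65 × $3 = $195
  Ithaca to Boise: 20 × $6 = $120
  Ithaca to Reno: 55 × $9 = $495
Total cost = $925.
The route Tempe→Boise is not used.

0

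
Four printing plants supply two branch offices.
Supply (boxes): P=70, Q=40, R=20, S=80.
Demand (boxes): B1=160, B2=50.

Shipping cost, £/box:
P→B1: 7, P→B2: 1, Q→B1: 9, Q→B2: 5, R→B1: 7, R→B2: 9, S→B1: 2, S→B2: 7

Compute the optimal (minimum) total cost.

850

Optimal allocation:
  P–B1: 20 × £7 = £140
  P–B2: 50 × £1 = £50
  Q–B1: 40 × £9 = £360
  R–B1: 20 × £7 = £140
  S–B1: 80 × £2 = £160
Total = 140 + 50 + 360 + 140 + 160 = £850.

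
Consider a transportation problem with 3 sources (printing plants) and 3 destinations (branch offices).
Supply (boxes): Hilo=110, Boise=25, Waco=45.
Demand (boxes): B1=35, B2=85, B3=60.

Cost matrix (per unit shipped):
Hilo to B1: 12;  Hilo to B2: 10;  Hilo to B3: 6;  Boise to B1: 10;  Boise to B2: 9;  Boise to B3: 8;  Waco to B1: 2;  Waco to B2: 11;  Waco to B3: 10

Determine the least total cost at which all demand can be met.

Optimal allocation:
  Hilo–B2: 50 × 10 = 500
  Hilo–B3: 60 × 6 = 360
  Boise–B2: 25 × 9 = 225
  Waco–B1: 35 × 2 = 70
  Waco–B2: 10 × 11 = 110
Total = 500 + 360 + 225 + 70 + 110 = 1265.

1265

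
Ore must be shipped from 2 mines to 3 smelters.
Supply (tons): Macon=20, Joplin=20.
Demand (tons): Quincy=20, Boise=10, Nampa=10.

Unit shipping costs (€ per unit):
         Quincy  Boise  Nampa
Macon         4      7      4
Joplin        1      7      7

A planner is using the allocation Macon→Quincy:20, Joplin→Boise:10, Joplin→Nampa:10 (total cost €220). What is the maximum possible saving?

Current plan cost = 20·4 + 10·7 + 10·7 = €220.
Optimal plan:
  Macon–Boise: 10 tons
  Macon–Nampa: 10 tons
  Joplin–Quincy: 20 tons
Optimal cost = €130.
Saving = 220 − 130 = €90.

90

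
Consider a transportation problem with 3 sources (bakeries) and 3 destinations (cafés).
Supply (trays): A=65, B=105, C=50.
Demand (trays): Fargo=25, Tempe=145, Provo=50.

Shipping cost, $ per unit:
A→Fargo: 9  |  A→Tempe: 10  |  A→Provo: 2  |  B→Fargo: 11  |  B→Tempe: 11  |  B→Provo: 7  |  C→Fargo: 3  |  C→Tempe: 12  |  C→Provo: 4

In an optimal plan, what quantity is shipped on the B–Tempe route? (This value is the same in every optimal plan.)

The minimum-cost plan:
  A to Tempe: 40 × $10 = $400
  A to Provo: 25 × $2 = $50
  B to Tempe: 105 × $11 = $1155
  C to Fargo: 25 × $3 = $75
  C to Provo: 25 × $4 = $100
Total cost = $1780.
So B→Tempe carries 105 trays.

105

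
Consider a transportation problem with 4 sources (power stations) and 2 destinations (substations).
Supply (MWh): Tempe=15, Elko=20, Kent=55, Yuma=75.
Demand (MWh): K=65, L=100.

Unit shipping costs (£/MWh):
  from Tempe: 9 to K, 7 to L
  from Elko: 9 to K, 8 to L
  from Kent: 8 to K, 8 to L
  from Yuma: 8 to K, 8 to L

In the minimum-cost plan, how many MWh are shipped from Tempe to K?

0

Solving gives:
  Tempe–L: 15 × £7 = £105
  Elko–L: 20 × £8 = £160
  Kent–L: 55 × £8 = £440
  Yuma–K: 65 × £8 = £520
  Yuma–L: 10 × £8 = £80
Total cost = £1305.
The route Tempe→K is not used.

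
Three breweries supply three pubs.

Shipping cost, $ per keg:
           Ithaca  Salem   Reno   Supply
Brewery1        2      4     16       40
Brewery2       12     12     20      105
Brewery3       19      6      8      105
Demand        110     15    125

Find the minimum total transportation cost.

One minimum-cost allocation:
  Brewery1->Ithaca: 40 × $2 = $80
  Brewery2->Ithaca: 70 × $12 = $840
  Brewery2->Salem: 15 × $12 = $180
  Brewery2->Reno: 20 × $20 = $400
  Brewery3->Reno: 105 × $8 = $840
Total = 80 + 840 + 180 + 400 + 840 = $2340.

2340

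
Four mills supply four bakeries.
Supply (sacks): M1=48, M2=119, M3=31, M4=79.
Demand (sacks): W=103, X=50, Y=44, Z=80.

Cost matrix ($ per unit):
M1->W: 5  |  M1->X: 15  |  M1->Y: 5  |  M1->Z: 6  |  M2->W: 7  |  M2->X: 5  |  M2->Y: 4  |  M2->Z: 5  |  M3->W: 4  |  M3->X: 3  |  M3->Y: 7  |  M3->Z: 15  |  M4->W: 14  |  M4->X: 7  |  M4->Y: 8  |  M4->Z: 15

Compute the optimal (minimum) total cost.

An optimal shipping plan:
  M1->W: 48 × $5 = $240
  M2->W: 24 × $7 = $168
  M2->Y: 15 × $4 = $60
  M2->Z: 80 × $5 = $400
  M3->W: 31 × $4 = $124
  M4->X: 50 × $7 = $350
  M4->Y: 29 × $8 = $232
Total = 240 + 168 + 60 + 400 + 124 + 350 + 232 = $1574.

1574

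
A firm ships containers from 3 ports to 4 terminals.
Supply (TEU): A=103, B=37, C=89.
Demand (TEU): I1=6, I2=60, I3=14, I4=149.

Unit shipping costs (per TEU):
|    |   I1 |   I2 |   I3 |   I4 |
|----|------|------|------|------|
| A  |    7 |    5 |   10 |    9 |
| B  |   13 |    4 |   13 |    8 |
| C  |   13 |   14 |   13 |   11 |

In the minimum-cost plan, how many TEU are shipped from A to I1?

6

The minimum-cost plan:
  A->I1: 6 × 7 = 42
  A->I2: 60 × 5 = 300
  A->I3: 14 × 10 = 140
  A->I4: 23 × 9 = 207
  B->I4: 37 × 8 = 296
  C->I4: 89 × 11 = 979
Total cost = 1964.
So A→I1 carries 6 TEU.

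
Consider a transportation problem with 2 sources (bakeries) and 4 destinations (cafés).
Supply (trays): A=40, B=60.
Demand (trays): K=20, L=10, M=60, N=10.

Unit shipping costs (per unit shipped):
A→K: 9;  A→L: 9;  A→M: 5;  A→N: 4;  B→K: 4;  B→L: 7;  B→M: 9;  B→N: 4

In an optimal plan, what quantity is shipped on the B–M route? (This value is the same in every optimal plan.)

Solving gives:
  A to M: 40 × 5 = 200
  B to K: 20 × 4 = 80
  B to L: 10 × 7 = 70
  B to M: 20 × 9 = 180
  B to N: 10 × 4 = 40
Total cost = 570.
So B→M carries 20 trays.

20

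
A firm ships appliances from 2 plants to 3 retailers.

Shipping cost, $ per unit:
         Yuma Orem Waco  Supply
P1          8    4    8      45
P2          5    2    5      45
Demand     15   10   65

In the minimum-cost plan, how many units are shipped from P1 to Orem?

The minimum-cost plan:
  P1->Yuma: 15 units
  P1->Orem: 10 units
  P1->Waco: 20 units
  P2->Waco: 45 units
Total cost = $545.
So P1→Orem carries 10 units.

10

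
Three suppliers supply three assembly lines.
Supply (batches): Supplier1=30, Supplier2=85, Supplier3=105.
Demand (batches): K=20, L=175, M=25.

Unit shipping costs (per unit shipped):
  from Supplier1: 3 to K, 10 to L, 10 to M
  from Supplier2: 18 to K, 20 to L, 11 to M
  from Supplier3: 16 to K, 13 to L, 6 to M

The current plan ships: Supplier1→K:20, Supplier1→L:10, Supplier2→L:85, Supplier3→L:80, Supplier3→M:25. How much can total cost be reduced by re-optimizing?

50

Current plan cost = 20·3 + 10·10 + 85·20 + 80·13 + 25·6 = 3050.
Optimal plan:
  Supplier1→K: 20 × 3 = 60
  Supplier1→L: 10 × 10 = 100
  Supplier2→L: 60 × 20 = 1200
  Supplier2→M: 25 × 11 = 275
  Supplier3→L: 105 × 13 = 1365
Optimal cost = 3000.
Saving = 3050 − 3000 = 50.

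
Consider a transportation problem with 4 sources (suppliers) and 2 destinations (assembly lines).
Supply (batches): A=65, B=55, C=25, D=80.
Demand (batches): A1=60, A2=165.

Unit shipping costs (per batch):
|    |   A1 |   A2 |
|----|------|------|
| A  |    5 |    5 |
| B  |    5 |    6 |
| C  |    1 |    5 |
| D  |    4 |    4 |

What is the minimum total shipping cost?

965

One minimum-cost allocation:
  A→A2: 65 × 5 = 325
  B→A1: 35 × 5 = 175
  B→A2: 20 × 6 = 120
  C→A1: 25 × 1 = 25
  D→A2: 80 × 4 = 320
Total = 325 + 175 + 120 + 25 + 320 = 965.
(Supply check: A ships 65; B ships 55; C ships 25; D ships 80.)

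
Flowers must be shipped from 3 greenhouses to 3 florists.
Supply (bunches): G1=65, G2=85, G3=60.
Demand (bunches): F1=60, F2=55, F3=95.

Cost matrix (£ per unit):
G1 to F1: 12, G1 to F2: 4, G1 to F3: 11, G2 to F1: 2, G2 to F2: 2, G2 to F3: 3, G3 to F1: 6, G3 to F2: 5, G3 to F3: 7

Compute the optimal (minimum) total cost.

945

One minimum-cost allocation:
  G1->F2: 55 bunches
  G1->F3: 10 bunches
  G2->F3: 85 bunches
  G3->F1: 60 bunches
Total cost = £945.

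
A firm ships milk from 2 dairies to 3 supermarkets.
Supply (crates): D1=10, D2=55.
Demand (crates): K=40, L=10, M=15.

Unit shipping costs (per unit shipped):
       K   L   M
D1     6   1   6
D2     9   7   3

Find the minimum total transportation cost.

A cheapest plan:
  D1 to L: 10 × 1 = 10
  D2 to K: 40 × 9 = 360
  D2 to M: 15 × 3 = 45
Total = 10 + 360 + 45 = 415.
(Supply check: D1 ships 10; D2 ships 55.)

415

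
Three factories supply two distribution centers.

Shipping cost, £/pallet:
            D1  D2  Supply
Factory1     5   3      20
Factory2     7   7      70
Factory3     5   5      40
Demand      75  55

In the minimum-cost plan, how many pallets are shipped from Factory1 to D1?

The minimum-cost plan:
  Factory1 to D2: 20 × £3 = £60
  Factory2 to D1: 35 × £7 = £245
  Factory2 to D2: 35 × £7 = £245
  Factory3 to D1: 40 × £5 = £200
Total cost = £750.
The route Factory1→D1 is not used.

0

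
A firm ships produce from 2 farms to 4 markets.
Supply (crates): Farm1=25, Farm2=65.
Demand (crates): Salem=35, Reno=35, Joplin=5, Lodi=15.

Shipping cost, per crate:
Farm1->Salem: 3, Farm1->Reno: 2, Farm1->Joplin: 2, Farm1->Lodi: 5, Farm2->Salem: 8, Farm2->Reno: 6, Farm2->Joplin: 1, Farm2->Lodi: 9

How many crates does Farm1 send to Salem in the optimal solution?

Solving gives:
  Farm1–Salem: 25 × 3 = 75
  Farm2–Salem: 10 × 8 = 80
  Farm2–Reno: 35 × 6 = 210
  Farm2–Joplin: 5 × 1 = 5
  Farm2–Lodi: 15 × 9 = 135
Total cost = 505.
So Farm1→Salem carries 25 crates.

25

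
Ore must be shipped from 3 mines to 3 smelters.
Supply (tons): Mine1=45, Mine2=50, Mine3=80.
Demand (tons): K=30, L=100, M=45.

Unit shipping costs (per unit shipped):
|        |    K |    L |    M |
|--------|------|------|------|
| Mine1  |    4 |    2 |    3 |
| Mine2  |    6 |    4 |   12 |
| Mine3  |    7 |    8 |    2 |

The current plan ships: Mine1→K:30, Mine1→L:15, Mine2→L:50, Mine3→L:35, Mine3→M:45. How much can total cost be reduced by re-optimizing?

Current plan cost = 30·4 + 15·2 + 50·4 + 35·8 + 45·2 = 720.
Optimal plan:
  Mine1->L: 45 × 2 = 90
  Mine2->L: 50 × 4 = 200
  Mine3->K: 30 × 7 = 210
  Mine3->L: 5 × 8 = 40
  Mine3->M: 45 × 2 = 90
Optimal cost = 630.
Saving = 720 − 630 = 90.

90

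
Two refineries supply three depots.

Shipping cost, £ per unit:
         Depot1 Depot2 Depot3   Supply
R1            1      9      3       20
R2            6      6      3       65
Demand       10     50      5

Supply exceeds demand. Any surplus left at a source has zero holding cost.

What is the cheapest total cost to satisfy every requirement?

325

Optimal allocation:
  R1 to Depot1: 10 kL
  R1 to Depot3: 5 kL
  R2 to Depot2: 50 kL
Total cost = £325.
(Supply check: R1 ships 15; R2 ships 50.)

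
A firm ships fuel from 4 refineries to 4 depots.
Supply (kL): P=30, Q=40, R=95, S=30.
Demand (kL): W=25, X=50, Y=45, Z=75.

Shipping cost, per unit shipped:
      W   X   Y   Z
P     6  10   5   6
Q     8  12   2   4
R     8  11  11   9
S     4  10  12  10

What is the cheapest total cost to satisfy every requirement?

A cheapest plan:
  P to Y: 5 × 5 = 25
  P to Z: 25 × 6 = 150
  Q to Y: 40 × 2 = 80
  R to X: 45 × 11 = 495
  R to Z: 50 × 9 = 450
  S to W: 25 × 4 = 100
  S to X: 5 × 10 = 50
Total = 25 + 150 + 80 + 495 + 450 + 100 + 50 = 1350.

1350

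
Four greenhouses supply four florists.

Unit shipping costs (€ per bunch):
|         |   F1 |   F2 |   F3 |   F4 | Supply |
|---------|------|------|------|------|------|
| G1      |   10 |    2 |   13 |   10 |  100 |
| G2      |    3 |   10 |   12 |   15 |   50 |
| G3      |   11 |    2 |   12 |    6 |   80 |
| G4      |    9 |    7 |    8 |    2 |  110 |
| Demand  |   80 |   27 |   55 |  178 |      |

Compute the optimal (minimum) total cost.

1835

Optimal allocation:
  G1–F1: 30 bunches
  G1–F2: 27 bunches
  G1–F3: 43 bunches
  G2–F1: 50 bunches
  G3–F3: 12 bunches
  G3–F4: 68 bunches
  G4–F4: 110 bunches
Total cost = €1835.
(Supply check: G1 ships 100; G2 ships 50; G3 ships 80; G4 ships 110.)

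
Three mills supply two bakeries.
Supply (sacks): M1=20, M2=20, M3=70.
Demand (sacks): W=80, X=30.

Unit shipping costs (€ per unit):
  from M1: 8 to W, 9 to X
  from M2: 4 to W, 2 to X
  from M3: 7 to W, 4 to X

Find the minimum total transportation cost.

A cheapest plan:
  M1–W: 20 × €8 = €160
  M2–W: 20 × €4 = €80
  M3–W: 40 × €7 = €280
  M3–X: 30 × €4 = €120
Total = 160 + 80 + 280 + 120 = €640.

640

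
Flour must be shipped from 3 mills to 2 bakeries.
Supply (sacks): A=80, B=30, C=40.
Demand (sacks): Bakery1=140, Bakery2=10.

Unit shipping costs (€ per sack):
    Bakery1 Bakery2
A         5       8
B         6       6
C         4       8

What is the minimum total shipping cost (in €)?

Optimal allocation:
  A to Bakery1: 80 × €5 = €400
  B to Bakery1: 20 × €6 = €120
  B to Bakery2: 10 × €6 = €60
  C to Bakery1: 40 × €4 = €160
Total = 400 + 120 + 60 + 160 = €740.

740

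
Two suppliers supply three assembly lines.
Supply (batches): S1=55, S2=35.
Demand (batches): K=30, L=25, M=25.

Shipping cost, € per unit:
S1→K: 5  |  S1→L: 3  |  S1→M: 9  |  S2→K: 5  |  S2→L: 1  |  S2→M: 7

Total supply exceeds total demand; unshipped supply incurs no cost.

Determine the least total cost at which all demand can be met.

380

Optimal allocation:
  S1 to K: 30 × €5 = €150
  S1 to L: 15 × €3 = €45
  S2 to L: 10 × €1 = €10
  S2 to M: 25 × €7 = €175
Total = 150 + 45 + 10 + 175 = €380.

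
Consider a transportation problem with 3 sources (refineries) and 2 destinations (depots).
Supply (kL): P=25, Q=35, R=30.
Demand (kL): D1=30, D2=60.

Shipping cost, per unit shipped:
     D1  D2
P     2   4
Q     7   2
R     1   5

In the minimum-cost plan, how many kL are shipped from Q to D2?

35

Optimal shipments:
  P–D2: 25 × 4 = 100
  Q–D2: 35 × 2 = 70
  R–D1: 30 × 1 = 30
Total cost = 200.
So Q→D2 carries 35 kL.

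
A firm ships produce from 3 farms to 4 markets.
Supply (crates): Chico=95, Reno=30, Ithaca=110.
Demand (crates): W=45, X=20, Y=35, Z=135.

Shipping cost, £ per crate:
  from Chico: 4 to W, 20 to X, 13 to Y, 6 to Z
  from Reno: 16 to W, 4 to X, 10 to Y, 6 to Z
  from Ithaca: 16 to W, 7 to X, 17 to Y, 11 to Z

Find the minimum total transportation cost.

An optimal shipping plan:
  Chico→W: 45 crates
  Chico→Z: 50 crates
  Reno→Y: 30 crates
  Ithaca→X: 20 crates
  Ithaca→Y: 5 crates
  Ithaca→Z: 85 crates
Total cost = £1940.

1940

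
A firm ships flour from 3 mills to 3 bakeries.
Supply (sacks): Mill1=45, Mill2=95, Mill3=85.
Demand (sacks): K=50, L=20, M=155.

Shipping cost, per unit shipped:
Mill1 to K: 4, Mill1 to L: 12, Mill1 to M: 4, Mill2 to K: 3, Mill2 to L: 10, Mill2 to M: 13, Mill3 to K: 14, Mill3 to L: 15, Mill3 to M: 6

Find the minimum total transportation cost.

Optimal allocation:
  Mill1 to M: 45 × 4 = 180
  Mill2 to K: 50 × 3 = 150
  Mill2 to L: 20 × 10 = 200
  Mill2 to M: 25 × 13 = 325
  Mill3 to M: 85 × 6 = 510
Total = 180 + 150 + 200 + 325 + 510 = 1365.

1365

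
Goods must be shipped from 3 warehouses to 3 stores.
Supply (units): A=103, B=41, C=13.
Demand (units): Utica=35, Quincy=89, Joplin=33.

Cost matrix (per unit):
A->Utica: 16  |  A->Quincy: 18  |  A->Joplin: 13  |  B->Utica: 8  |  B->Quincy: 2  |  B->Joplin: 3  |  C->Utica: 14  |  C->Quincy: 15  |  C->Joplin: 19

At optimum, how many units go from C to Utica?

Optimal shipments:
  A–Utica: 35 × 16 = 560
  A–Quincy: 35 × 18 = 630
  A–Joplin: 33 × 13 = 429
  B–Quincy: 41 × 2 = 82
  C–Quincy: 13 × 15 = 195
Total cost = 1896.
The route C→Utica is not used.

0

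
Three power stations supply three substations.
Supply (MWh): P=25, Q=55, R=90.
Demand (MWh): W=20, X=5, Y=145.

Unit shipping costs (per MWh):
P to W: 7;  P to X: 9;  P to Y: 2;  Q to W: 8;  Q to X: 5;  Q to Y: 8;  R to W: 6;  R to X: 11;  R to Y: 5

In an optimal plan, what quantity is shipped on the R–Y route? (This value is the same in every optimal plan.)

The minimum-cost plan:
  P to Y: 25 × 2 = 50
  Q to W: 20 × 8 = 160
  Q to X: 5 × 5 = 25
  Q to Y: 30 × 8 = 240
  R to Y: 90 × 5 = 450
Total cost = 925.
So R→Y carries 90 MWh.

90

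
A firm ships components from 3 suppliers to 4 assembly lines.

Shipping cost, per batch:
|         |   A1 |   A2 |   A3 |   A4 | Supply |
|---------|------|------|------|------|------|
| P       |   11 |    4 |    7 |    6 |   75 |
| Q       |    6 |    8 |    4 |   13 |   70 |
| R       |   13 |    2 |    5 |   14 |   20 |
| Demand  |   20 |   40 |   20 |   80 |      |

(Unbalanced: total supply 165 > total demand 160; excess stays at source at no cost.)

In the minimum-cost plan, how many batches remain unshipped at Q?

5

Minimum-cost shipments:
  P->A4: 75 × 6 = 450
  Q->A1: 20 × 6 = 120
  Q->A2: 20 × 8 = 160
  Q->A3: 20 × 4 = 80
  Q->A4: 5 × 13 = 65
  R->A2: 20 × 2 = 40
Total cost = 915.
Q ships 65 of its 70, leaving 5.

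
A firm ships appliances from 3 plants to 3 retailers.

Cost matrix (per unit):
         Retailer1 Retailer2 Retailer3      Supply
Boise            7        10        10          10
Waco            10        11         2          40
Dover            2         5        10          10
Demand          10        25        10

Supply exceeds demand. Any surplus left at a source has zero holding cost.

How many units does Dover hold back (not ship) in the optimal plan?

0

An optimal plan:
  Boise–Retailer2: 10 units
  Waco–Retailer2: 15 units
  Waco–Retailer3: 10 units
  Dover–Retailer1: 10 units
Total cost = 305.
Dover ships 10 of its 10, leaving 0.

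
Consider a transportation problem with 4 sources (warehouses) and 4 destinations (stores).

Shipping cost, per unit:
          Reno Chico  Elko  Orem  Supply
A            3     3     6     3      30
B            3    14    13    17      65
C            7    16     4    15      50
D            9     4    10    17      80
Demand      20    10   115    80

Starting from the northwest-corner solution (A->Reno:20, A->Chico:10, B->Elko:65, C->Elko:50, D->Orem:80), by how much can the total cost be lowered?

Current plan cost = 20·3 + 10·3 + 65·13 + 50·4 + 80·17 = 2495.
Optimal plan:
  A–Orem: 30 units
  B–Reno: 20 units
  B–Orem: 45 units
  C–Elko: 50 units
  D–Chico: 10 units
  D–Elko: 65 units
  D–Orem: 5 units
Optimal cost = 1890.
Saving = 2495 − 1890 = 605.

605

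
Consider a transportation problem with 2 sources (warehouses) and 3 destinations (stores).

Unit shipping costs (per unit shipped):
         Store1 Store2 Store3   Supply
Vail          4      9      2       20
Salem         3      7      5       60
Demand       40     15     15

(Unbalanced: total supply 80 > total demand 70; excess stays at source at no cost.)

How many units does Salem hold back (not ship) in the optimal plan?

5

Minimum-cost shipments:
  Vail→Store3: 15 × 2 = 30
  Salem→Store1: 40 × 3 = 120
  Salem→Store2: 15 × 7 = 105
Total cost = 255.
Salem ships 55 of its 60, leaving 5.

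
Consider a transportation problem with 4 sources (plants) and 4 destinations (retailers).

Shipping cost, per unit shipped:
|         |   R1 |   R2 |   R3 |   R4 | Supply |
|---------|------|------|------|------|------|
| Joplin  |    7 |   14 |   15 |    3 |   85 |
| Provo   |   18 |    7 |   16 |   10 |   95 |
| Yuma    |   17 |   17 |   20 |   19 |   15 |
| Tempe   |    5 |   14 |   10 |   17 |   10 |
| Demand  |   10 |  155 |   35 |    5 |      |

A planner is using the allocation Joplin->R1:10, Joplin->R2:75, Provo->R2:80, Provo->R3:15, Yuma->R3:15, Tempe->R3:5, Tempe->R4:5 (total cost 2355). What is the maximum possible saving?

245

Current plan cost = 10·7 + 75·14 + 80·7 + 15·16 + 15·20 + 5·10 + 5·17 = 2355.
Optimal plan:
  Joplin->R1: 10 × 7 = 70
  Joplin->R2: 45 × 14 = 630
  Joplin->R3: 25 × 15 = 375
  Joplin->R4: 5 × 3 = 15
  Provo->R2: 95 × 7 = 665
  Yuma->R2: 15 × 17 = 255
  Tempe->R3: 10 × 10 = 100
Optimal cost = 2110.
Saving = 2355 − 2110 = 245.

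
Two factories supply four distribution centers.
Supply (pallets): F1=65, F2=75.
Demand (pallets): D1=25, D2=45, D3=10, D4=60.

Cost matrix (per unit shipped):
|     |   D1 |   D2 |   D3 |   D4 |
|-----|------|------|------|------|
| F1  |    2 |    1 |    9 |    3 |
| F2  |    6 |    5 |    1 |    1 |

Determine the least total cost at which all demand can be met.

One minimum-cost allocation:
  F1 to D1: 25 × 2 = 50
  F1 to D2: 40 × 1 = 40
  F2 to D2: 5 × 5 = 25
  F2 to D3: 10 × 1 = 10
  F2 to D4: 60 × 1 = 60
Total = 50 + 40 + 25 + 10 + 60 = 185.

185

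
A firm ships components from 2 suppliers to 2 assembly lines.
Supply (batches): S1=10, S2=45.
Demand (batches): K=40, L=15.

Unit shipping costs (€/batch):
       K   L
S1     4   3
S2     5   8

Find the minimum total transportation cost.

Optimal allocation:
  S1->L: 10 × €3 = €30
  S2->K: 40 × €5 = €200
  S2->L: 5 × €8 = €40
Total = 30 + 200 + 40 = €270.

270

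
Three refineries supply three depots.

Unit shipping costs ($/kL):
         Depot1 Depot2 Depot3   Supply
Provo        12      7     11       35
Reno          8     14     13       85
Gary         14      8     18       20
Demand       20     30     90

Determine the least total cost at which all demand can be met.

1510

Optimal allocation:
  Provo to Depot2: 10 × $7 = $70
  Provo to Depot3: 25 × $11 = $275
  Reno to Depot1: 20 × $8 = $160
  Reno to Depot3: 65 × $13 = $845
  Gary to Depot2: 20 × $8 = $160
Total = 70 + 275 + 160 + 845 + 160 = $1510.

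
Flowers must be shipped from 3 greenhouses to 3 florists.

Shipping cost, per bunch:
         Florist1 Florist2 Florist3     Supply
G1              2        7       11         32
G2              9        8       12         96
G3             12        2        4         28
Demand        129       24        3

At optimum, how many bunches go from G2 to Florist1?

The minimum-cost plan:
  G1->Florist1: 32 bunches
  G2->Florist1: 96 bunches
  G3->Florist1: 1 bunches
  G3->Florist2: 24 bunches
  G3->Florist3: 3 bunches
Total cost = 1000.
So G2→Florist1 carries 96 bunches.

96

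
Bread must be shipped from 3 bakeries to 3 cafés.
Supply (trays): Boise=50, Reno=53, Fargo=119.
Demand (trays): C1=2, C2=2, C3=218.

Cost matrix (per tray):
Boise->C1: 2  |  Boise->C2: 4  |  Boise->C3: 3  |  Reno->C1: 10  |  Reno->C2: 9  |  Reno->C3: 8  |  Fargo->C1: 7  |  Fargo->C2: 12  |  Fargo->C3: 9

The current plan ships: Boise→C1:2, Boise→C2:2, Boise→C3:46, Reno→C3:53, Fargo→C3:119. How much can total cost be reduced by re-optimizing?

Current plan cost = 2·2 + 2·4 + 46·3 + 53·8 + 119·9 = 1645.
Optimal plan:
  Boise–C3: 50 × 3 = 150
  Reno–C2: 2 × 9 = 18
  Reno–C3: 51 × 8 = 408
  Fargo–C1: 2 × 7 = 14
  Fargo–C3: 117 × 9 = 1053
Optimal cost = 1643.
Saving = 1645 − 1643 = 2.

2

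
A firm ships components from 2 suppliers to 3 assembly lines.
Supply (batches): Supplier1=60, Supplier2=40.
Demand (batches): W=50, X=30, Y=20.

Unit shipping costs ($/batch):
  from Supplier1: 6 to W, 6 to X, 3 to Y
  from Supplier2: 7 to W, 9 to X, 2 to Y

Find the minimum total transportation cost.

One minimum-cost allocation:
  Supplier1→W: 30 × $6 = $180
  Supplier1→X: 30 × $6 = $180
  Supplier2→W: 20 × $7 = $140
  Supplier2→Y: 20 × $2 = $40
Total = 180 + 180 + 140 + 40 = $540.

540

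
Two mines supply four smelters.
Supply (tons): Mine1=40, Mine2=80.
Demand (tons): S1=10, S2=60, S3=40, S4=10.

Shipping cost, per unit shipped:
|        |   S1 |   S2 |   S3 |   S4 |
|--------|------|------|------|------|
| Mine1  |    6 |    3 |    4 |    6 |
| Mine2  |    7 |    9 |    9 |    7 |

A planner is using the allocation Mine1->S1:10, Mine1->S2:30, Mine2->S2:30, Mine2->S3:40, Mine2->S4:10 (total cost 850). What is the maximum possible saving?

Current plan cost = 10·6 + 30·3 + 30·9 + 40·9 + 10·7 = 850.
Optimal plan:
  Mine1–S2: 40 × 3 = 120
  Mine2–S1: 10 × 7 = 70
  Mine2–S2: 20 × 9 = 180
  Mine2–S3: 40 × 9 = 360
  Mine2–S4: 10 × 7 = 70
Optimal cost = 800.
Saving = 850 − 800 = 50.

50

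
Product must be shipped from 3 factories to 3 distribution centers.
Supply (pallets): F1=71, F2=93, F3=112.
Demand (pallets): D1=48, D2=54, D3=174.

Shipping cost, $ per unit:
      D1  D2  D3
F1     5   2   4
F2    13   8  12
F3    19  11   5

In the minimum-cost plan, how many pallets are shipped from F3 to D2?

0

The minimum-cost plan:
  F1->D1: 9 × $5 = $45
  F1->D3: 62 × $4 = $248
  F2->D1: 39 × $13 = $507
  F2->D2: 54 × $8 = $432
  F3->D3: 112 × $5 = $560
Total cost = $1792.
The route F3→D2 is not used.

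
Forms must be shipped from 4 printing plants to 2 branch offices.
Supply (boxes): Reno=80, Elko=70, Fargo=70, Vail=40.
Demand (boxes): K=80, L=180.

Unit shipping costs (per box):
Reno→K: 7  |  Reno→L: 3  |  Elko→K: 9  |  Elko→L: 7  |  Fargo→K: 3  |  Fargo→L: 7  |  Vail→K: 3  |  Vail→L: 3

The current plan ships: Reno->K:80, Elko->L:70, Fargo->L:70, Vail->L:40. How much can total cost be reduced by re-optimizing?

600

Current plan cost = 80·7 + 70·7 + 70·7 + 40·3 = 1660.
Optimal plan:
  Reno to L: 80 × 3 = 240
  Elko to L: 70 × 7 = 490
  Fargo to K: 70 × 3 = 210
  Vail to K: 10 × 3 = 30
  Vail to L: 30 × 3 = 90
Optimal cost = 1060.
Saving = 1660 − 1060 = 600.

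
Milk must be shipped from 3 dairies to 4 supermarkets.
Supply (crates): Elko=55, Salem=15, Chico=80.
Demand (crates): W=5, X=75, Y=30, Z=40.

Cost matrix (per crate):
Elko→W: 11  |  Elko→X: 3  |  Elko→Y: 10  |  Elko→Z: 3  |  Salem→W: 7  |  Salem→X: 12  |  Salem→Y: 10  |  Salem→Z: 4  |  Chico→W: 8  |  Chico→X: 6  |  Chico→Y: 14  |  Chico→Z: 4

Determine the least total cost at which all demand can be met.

830

A cheapest plan:
  Elko→X: 40 crates
  Elko→Y: 15 crates
  Salem→Y: 15 crates
  Chico→W: 5 crates
  Chico→X: 35 crates
  Chico→Z: 40 crates
Total cost = 830.
(Supply check: Elko ships 55; Salem ships 15; Chico ships 80.)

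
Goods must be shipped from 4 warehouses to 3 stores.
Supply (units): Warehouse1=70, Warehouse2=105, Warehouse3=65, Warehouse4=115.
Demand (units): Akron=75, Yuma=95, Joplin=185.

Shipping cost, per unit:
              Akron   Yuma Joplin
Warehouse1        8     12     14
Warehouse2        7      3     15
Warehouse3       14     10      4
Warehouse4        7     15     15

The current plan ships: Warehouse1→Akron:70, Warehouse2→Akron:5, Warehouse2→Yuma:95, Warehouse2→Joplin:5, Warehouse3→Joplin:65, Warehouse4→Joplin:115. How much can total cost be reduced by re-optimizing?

140

Current plan cost = 70·8 + 5·7 + 95·3 + 5·15 + 65·4 + 115·15 = 2940.
Optimal plan:
  Warehouse1 to Joplin: 70 units
  Warehouse2 to Yuma: 95 units
  Warehouse2 to Joplin: 10 units
  Warehouse3 to Joplin: 65 units
  Warehouse4 to Akron: 75 units
  Warehouse4 to Joplin: 40 units
Optimal cost = 2800.
Saving = 2940 − 2800 = 140.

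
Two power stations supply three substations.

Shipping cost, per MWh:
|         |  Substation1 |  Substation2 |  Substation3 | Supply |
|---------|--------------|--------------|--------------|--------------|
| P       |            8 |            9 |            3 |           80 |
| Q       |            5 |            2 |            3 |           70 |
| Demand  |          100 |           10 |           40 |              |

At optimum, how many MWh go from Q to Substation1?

The minimum-cost plan:
  P to Substation1: 40 × 8 = 320
  P to Substation3: 40 × 3 = 120
  Q to Substation1: 60 × 5 = 300
  Q to Substation2: 10 × 2 = 20
Total cost = 760.
So Q→Substation1 carries 60 MWh.

60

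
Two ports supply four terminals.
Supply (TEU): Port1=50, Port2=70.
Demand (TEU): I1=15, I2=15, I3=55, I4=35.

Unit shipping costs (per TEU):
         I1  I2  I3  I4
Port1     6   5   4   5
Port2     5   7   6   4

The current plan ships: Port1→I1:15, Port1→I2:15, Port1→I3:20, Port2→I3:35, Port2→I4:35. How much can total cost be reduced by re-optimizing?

Current plan cost = 15·6 + 15·5 + 20·4 + 35·6 + 35·4 = 595.
Optimal plan:
  Port1–I2: 15 × 5 = 75
  Port1–I3: 35 × 4 = 140
  Port2–I1: 15 × 5 = 75
  Port2–I3: 20 × 6 = 120
  Port2–I4: 35 × 4 = 140
Optimal cost = 550.
Saving = 595 − 550 = 45.

45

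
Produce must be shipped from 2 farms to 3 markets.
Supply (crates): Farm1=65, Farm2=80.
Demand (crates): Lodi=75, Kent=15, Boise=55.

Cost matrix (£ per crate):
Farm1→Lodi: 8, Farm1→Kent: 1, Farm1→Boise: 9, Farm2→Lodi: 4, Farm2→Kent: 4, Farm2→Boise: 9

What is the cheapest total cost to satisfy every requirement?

810

One minimum-cost allocation:
  Farm1→Kent: 15 × £1 = £15
  Farm1→Boise: 50 × £9 = £450
  Farm2→Lodi: 75 × £4 = £300
  Farm2→Boise: 5 × £9 = £45
Total = 15 + 450 + 300 + 45 = £810.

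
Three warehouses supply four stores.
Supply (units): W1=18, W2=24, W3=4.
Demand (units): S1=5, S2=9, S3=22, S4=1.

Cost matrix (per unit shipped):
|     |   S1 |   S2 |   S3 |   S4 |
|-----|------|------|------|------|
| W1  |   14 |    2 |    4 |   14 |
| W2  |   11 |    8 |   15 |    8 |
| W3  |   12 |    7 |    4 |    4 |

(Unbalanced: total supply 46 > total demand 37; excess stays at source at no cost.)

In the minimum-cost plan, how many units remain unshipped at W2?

9

An optimal plan:
  W1→S3: 18 units
  W2→S1: 5 units
  W2→S2: 9 units
  W2→S4: 1 units
  W3→S3: 4 units
Total cost = 223.
W2 ships 15 of its 24, leaving 9.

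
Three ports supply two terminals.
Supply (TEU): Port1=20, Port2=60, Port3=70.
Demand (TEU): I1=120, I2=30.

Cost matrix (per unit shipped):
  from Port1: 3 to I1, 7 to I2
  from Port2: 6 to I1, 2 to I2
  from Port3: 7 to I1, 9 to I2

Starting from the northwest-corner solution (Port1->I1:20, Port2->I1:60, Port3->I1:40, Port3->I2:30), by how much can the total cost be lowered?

180

Current plan cost = 20·3 + 60·6 + 40·7 + 30·9 = 970.
Optimal plan:
  Port1–I1: 20 × 3 = 60
  Port2–I1: 30 × 6 = 180
  Port2–I2: 30 × 2 = 60
  Port3–I1: 70 × 7 = 490
Optimal cost = 790.
Saving = 970 − 790 = 180.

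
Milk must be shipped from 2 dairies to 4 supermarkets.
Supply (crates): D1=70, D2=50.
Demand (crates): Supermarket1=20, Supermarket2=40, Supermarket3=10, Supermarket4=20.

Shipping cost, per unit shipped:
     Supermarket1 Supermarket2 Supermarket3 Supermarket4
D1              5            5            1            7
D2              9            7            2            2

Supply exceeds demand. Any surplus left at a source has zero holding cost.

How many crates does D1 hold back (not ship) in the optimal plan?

An optimal plan:
  D1–Supermarket1: 20 × 5 = 100
  D1–Supermarket2: 40 × 5 = 200
  D1–Supermarket3: 10 × 1 = 10
  D2–Supermarket4: 20 × 2 = 40
Total cost = 350.
D1 ships 70 of its 70, leaving 0.

0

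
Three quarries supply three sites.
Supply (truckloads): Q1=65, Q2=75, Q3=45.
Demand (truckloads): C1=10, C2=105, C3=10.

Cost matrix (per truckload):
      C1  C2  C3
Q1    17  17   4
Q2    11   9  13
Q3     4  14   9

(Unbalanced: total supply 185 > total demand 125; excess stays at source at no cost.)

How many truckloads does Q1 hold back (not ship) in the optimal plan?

An optimal plan:
  Q1 to C3: 10 × 4 = 40
  Q2 to C2: 75 × 9 = 675
  Q3 to C1: 10 × 4 = 40
  Q3 to C2: 30 × 14 = 420
Total cost = 1175.
Q1 ships 10 of its 65, leaving 55.

55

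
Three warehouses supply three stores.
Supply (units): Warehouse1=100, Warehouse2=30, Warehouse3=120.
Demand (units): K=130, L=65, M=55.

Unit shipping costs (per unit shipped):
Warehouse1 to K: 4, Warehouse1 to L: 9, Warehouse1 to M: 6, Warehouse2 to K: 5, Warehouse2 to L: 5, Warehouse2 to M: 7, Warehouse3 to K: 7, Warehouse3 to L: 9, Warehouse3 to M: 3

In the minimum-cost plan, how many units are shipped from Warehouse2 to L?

30

Optimal shipments:
  Warehouse1→K: 100 units
  Warehouse2→L: 30 units
  Warehouse3→K: 30 units
  Warehouse3→L: 35 units
  Warehouse3→M: 55 units
Total cost = 1240.
So Warehouse2→L carries 30 units.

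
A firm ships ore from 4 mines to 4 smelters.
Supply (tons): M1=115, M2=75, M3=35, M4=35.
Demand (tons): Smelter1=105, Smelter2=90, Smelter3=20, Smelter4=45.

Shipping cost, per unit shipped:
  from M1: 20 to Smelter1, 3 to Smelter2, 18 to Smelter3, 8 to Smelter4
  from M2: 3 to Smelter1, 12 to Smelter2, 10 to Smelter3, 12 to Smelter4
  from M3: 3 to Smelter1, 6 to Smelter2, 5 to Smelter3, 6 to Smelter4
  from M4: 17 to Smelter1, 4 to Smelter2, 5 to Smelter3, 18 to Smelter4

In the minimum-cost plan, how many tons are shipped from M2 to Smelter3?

Solving gives:
  M1 to Smelter2: 75 × 3 = 225
  M1 to Smelter4: 40 × 8 = 320
  M2 to Smelter1: 75 × 3 = 225
  M3 to Smelter1: 30 × 3 = 90
  M3 to Smelter4: 5 × 6 = 30
  M4 to Smelter2: 15 × 4 = 60
  M4 to Smelter3: 20 × 5 = 100
Total cost = 1050.
The route M2→Smelter3 is not used.

0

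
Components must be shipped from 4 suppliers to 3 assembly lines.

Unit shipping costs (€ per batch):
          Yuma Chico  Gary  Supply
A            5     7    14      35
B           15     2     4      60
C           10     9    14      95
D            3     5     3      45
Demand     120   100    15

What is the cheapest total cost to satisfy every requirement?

Optimal allocation:
  A–Yuma: 35 batches
  B–Chico: 60 batches
  C–Yuma: 55 batches
  C–Chico: 40 batches
  D–Yuma: 30 batches
  D–Gary: 15 batches
Total cost = €1340.
(Supply check: A ships 35; B ships 60; C ships 95; D ships 45.)

1340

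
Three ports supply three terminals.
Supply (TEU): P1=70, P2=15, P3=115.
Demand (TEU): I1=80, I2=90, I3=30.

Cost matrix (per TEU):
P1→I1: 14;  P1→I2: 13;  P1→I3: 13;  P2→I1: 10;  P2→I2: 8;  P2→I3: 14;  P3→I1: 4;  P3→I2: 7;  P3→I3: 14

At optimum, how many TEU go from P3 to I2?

35

Solving gives:
  P1–I2: 40 × 13 = 520
  P1–I3: 30 × 13 = 390
  P2–I2: 15 × 8 = 120
  P3–I1: 80 × 4 = 320
  P3–I2: 35 × 7 = 245
Total cost = 1595.
So P3→I2 carries 35 TEU.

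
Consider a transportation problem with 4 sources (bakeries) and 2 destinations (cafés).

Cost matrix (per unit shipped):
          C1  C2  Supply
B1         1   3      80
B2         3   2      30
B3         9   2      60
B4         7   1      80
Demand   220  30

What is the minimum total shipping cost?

A cheapest plan:
  B1→C1: 80 trays
  B2→C1: 30 trays
  B3→C1: 30 trays
  B3→C2: 30 trays
  B4→C1: 80 trays
Total cost = 1060.
(Supply check: B1 ships 80; B2 ships 30; B3 ships 60; B4 ships 80.)

1060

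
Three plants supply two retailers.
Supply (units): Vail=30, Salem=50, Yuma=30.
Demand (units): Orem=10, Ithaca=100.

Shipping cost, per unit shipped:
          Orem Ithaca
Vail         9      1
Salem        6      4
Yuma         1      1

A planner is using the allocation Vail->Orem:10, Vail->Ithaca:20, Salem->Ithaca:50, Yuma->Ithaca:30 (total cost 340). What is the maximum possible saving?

80

Current plan cost = 10·9 + 20·1 + 50·4 + 30·1 = 340.
Optimal plan:
  Vail to Ithaca: 30 × 1 = 30
  Salem to Ithaca: 50 × 4 = 200
  Yuma to Orem: 10 × 1 = 10
  Yuma to Ithaca: 20 × 1 = 20
Optimal cost = 260.
Saving = 340 − 260 = 80.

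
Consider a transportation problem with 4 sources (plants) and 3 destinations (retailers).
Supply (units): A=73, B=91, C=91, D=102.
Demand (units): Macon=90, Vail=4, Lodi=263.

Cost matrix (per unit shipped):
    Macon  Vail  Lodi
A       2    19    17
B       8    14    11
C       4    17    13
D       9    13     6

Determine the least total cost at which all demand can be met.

One minimum-cost allocation:
  A→Macon: 73 × 2 = 146
  B→Vail: 4 × 14 = 56
  B→Lodi: 87 × 11 = 957
  C→Macon: 17 × 4 = 68
  C→Lodi: 74 × 13 = 962
  D→Lodi: 102 × 6 = 612
Total = 146 + 56 + 957 + 68 + 962 + 612 = 2801.

2801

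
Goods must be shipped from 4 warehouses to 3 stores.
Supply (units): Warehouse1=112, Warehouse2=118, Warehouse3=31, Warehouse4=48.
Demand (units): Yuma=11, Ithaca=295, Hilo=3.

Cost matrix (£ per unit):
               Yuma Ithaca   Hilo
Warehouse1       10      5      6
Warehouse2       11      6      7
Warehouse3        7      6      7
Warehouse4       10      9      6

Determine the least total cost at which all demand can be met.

1888

A cheapest plan:
  Warehouse1→Ithaca: 112 × £5 = £560
  Warehouse2→Ithaca: 118 × £6 = £708
  Warehouse3→Yuma: 11 × £7 = £77
  Warehouse3→Ithaca: 20 × £6 = £120
  Warehouse4→Ithaca: 45 × £9 = £405
  Warehouse4→Hilo: 3 × £6 = £18
Total = 560 + 708 + 77 + 120 + 405 + 18 = £1888.
(Supply check: Warehouse1 ships 112; Warehouse2 ships 118; Warehouse3 ships 31; Warehouse4 ships 48.)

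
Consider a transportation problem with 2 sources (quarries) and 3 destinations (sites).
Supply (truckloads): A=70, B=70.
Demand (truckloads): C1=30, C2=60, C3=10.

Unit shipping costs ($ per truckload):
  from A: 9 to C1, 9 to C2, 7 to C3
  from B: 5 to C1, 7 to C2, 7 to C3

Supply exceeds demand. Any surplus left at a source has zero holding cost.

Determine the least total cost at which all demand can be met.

680

An optimal shipping plan:
  A->C2: 20 × $9 = $180
  A->C3: 10 × $7 = $70
  B->C1: 30 × $5 = $150
  B->C2: 40 × $7 = $280
Total = 180 + 70 + 150 + 280 = $680.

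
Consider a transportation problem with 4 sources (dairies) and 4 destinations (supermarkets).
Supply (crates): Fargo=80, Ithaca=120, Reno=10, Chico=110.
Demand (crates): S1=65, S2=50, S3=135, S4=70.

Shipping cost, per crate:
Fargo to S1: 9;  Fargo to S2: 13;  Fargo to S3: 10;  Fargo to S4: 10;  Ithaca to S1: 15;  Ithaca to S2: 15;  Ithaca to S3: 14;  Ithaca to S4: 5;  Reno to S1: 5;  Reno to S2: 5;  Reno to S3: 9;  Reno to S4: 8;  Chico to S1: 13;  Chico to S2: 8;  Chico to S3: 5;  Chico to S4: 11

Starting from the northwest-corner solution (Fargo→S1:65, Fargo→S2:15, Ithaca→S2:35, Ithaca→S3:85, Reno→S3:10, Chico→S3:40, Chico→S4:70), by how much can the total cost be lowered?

1130

Current plan cost = 65·9 + 15·13 + 35·15 + 85·14 + 10·9 + 40·5 + 70·11 = 3555.
Optimal plan:
  Fargo->S1: 65 × 9 = 585
  Fargo->S3: 15 × 10 = 150
  Ithaca->S2: 40 × 15 = 600
  Ithaca->S3: 10 × 14 = 140
  Ithaca->S4: 70 × 5 = 350
  Reno->S2: 10 × 5 = 50
  Chico->S3: 110 × 5 = 550
Optimal cost = 2425.
Saving = 3555 − 2425 = 1130.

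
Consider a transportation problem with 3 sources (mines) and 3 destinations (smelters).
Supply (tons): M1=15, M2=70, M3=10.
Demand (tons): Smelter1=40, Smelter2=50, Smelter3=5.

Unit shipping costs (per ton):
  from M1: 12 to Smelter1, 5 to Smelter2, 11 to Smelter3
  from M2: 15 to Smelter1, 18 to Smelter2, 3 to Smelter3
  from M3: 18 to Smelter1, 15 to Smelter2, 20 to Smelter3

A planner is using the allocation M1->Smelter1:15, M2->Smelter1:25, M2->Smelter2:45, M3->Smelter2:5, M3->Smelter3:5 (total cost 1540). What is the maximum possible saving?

250

Current plan cost = 15·12 + 25·15 + 45·18 + 5·15 + 5·20 = 1540.
Optimal plan:
  M1->Smelter2: 15 × 5 = 75
  M2->Smelter1: 40 × 15 = 600
  M2->Smelter2: 25 × 18 = 450
  M2->Smelter3: 5 × 3 = 15
  M3->Smelter2: 10 × 15 = 150
Optimal cost = 1290.
Saving = 1540 − 1290 = 250.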